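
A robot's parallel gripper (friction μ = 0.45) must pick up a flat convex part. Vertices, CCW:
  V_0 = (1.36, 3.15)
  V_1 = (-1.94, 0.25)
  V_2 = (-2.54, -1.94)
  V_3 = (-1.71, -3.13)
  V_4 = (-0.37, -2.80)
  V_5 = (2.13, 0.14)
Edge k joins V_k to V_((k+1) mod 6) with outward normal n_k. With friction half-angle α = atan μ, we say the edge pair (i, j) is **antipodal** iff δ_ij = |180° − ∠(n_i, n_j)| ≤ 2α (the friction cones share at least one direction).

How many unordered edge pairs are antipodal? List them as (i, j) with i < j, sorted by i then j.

α = atan 0.45 = 24.23°;  2α = 48.46°
n_0 = (-0.6601, +0.7512)
n_1 = (-0.9645, +0.2642)
n_2 = (-0.8202, -0.5721)
n_3 = (+0.2391, -0.9710)
n_4 = (+0.7618, -0.6478)
n_5 = (+0.9688, +0.2478)
  (0,1): δ = 146.63°  ·
  (0,2): δ = 96.41°  ·
  (0,3): δ = 27.47°  ✓
  (0,4): δ = 8.32°  ✓
  (0,5): δ = 63.04°  ·
  (1,2): δ = 129.78°  ·
  (1,3): δ = 60.84°  ·
  (1,4): δ = 25.05°  ✓
  (1,5): δ = 29.67°  ✓
  (2,3): δ = 111.06°  ·
  (2,4): δ = 75.27°  ·
  (2,5): δ = 20.55°  ✓
  (3,4): δ = 144.21°  ·
  (3,5): δ = 89.49°  ·
  (4,5): δ = 125.27°  ·
antipodal pairs: 5

count = 5; pairs: (0,3), (0,4), (1,4), (1,5), (2,5)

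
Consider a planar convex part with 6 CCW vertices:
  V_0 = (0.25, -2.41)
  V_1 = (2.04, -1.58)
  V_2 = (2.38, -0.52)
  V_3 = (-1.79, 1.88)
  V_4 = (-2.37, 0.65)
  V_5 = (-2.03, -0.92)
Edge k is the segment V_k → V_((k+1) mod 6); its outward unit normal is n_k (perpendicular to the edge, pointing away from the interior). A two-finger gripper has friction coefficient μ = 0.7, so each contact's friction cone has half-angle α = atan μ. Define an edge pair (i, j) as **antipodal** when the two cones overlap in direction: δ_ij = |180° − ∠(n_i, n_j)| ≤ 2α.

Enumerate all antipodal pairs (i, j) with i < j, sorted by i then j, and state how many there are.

α = atan 0.7 = 34.99°;  2α = 69.98°
n_0 = (+0.4207, -0.9072)
n_1 = (+0.9522, -0.3054)
n_2 = (+0.4988, +0.8667)
n_3 = (-0.9045, +0.4265)
n_4 = (-0.9773, -0.2117)
n_5 = (-0.5471, -0.8371)
  (0,1): δ = 132.66°  ·
  (0,2): δ = 54.80°  ✓
  (0,3): δ = 39.88°  ✓
  (0,4): δ = 77.34°  ·
  (0,5): δ = 121.96°  ·
  (1,2): δ = 102.14°  ·
  (1,3): δ = 7.46°  ✓
  (1,4): δ = 30.00°  ✓
  (1,5): δ = 74.62°  ·
  (2,3): δ = 85.32°  ·
  (2,4): δ = 47.86°  ✓
  (2,5): δ = 3.24°  ✓
  (3,4): δ = 142.53°  ·
  (3,5): δ = 97.92°  ·
  (4,5): δ = 135.38°  ·
antipodal pairs: 6

count = 6; pairs: (0,2), (0,3), (1,3), (1,4), (2,4), (2,5)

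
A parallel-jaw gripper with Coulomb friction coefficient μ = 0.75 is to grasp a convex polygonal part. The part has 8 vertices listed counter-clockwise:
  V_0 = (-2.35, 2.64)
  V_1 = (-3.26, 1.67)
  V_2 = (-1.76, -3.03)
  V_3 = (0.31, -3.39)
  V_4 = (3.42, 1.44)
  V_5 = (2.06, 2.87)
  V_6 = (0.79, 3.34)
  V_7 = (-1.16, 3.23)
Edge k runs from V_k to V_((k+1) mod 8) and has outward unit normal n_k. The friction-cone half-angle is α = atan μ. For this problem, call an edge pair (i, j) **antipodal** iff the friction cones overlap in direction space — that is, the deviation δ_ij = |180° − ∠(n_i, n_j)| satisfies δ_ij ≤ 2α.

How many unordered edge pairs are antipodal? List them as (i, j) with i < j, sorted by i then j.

α = atan 0.75 = 36.87°;  2α = 73.74°
n_0 = (-0.7293, +0.6842)
n_1 = (-0.9527, -0.3040)
n_2 = (-0.1713, -0.9852)
n_3 = (+0.8408, -0.5414)
n_4 = (+0.7246, +0.6891)
n_5 = (+0.3471, +0.9378)
n_6 = (-0.0563, +0.9984)
n_7 = (-0.4442, +0.8959)
  (0,1): δ = 119.13°  ·
  (0,2): δ = 56.69°  ✓
  (0,3): δ = 10.39°  ✓
  (0,4): δ = 86.73°  ·
  (0,5): δ = 112.86°  ·
  (0,6): δ = 136.40°  ·
  (0,7): δ = 159.54°  ·
  (1,2): δ = 117.57°  ·
  (1,3): δ = 50.48°  ✓
  (1,4): δ = 25.86°  ✓
  (1,5): δ = 51.99°  ✓
  (1,6): δ = 75.53°  ·
  (1,7): δ = 98.67°  ·
  (2,3): δ = 112.91°  ·
  (2,4): δ = 36.57°  ✓
  (2,5): δ = 10.44°  ✓
  (2,6): δ = 13.09°  ✓
  (2,7): δ = 36.24°  ✓
  (3,4): δ = 103.66°  ·
  (3,5): δ = 77.53°  ·
  (3,6): δ = 53.99°  ✓
  (3,7): δ = 30.85°  ✓
  (4,5): δ = 153.87°  ·
  (4,6): δ = 130.33°  ·
  (4,7): δ = 107.19°  ·
  (5,6): δ = 156.46°  ·
  (5,7): δ = 133.32°  ·
  (6,7): δ = 156.86°  ·
antipodal pairs: 11

count = 11; pairs: (0,2), (0,3), (1,3), (1,4), (1,5), (2,4), (2,5), (2,6), (2,7), (3,6), (3,7)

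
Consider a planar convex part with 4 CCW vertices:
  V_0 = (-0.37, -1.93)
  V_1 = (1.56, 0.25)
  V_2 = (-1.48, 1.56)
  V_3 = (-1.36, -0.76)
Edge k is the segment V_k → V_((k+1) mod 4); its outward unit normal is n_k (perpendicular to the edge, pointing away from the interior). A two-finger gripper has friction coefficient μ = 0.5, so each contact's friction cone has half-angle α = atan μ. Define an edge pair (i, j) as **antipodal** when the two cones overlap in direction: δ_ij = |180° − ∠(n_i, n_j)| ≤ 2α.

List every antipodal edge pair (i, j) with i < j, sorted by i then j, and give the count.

α = atan 0.5 = 26.57°;  2α = 53.13°
n_0 = (+0.7487, -0.6629)
n_1 = (+0.3957, +0.9184)
n_2 = (-0.9987, -0.0517)
n_3 = (-0.7634, -0.6459)
  (0,1): δ = 71.79°  ·
  (0,2): δ = 44.48°  ✓
  (0,3): δ = 81.76°  ·
  (1,2): δ = 63.73°  ·
  (1,3): δ = 26.45°  ✓
  (2,3): δ = 142.72°  ·
antipodal pairs: 2

count = 2; pairs: (0,2), (1,3)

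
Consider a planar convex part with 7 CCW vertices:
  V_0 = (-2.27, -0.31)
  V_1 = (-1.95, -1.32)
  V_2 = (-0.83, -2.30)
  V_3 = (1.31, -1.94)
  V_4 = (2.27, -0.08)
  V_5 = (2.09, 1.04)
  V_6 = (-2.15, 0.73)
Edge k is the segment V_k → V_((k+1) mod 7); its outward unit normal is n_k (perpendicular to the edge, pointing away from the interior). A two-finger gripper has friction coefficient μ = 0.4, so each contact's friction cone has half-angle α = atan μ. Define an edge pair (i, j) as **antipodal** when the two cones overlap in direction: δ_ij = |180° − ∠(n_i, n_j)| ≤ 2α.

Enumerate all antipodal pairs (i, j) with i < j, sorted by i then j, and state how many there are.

α = atan 0.4 = 21.80°;  2α = 43.60°
n_0 = (-0.9533, -0.3020)
n_1 = (-0.6585, -0.7526)
n_2 = (+0.1659, -0.9861)
n_3 = (+0.8886, -0.4586)
n_4 = (+0.9873, +0.1587)
n_5 = (-0.0729, +0.9973)
n_6 = (-0.9934, +0.1146)
  (0,1): δ = 148.77°  ·
  (0,2): δ = 98.03°  ·
  (0,3): δ = 44.88°  ·
  (0,4): δ = 8.45°  ✓
  (0,5): δ = 76.60°  ·
  (0,6): δ = 155.84°  ·
  (1,2): δ = 129.26°  ·
  (1,3): δ = 76.11°  ·
  (1,4): δ = 39.68°  ✓
  (1,5): δ = 45.37°  ·
  (1,6): δ = 124.60°  ·
  (2,3): δ = 126.85°  ·
  (2,4): δ = 90.42°  ·
  (2,5): δ = 5.37°  ✓
  (2,6): δ = 73.87°  ·
  (3,4): δ = 143.57°  ·
  (3,5): δ = 58.52°  ·
  (3,6): δ = 20.72°  ✓
  (4,5): δ = 94.95°  ·
  (4,6): δ = 15.71°  ✓
  (5,6): δ = 100.76°  ·
antipodal pairs: 5

count = 5; pairs: (0,4), (1,4), (2,5), (3,6), (4,6)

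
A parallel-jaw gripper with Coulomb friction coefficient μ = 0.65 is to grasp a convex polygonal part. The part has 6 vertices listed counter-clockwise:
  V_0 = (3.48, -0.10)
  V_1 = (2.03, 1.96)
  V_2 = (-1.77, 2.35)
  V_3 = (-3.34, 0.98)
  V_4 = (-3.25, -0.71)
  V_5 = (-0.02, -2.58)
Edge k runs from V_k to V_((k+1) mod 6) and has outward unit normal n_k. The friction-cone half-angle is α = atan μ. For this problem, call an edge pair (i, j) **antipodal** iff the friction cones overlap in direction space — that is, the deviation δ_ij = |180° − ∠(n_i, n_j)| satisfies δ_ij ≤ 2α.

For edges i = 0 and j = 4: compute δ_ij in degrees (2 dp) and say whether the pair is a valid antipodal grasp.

δ = 24.79°, valid

α = atan 0.65 = 33.02°;  2α = 66.05°
edge 0: e_0 = (-1.45, +2.06);  n_0 = (+0.8177, +0.5756)
edge 4: e_4 = (+3.23, -1.87);  n_4 = (-0.5010, -0.8654)
∠(n_0, n_4) = 155.21°
δ = |180° − 155.21°| = 24.79°
24.79° ≤ 2α = 66.05°  →  valid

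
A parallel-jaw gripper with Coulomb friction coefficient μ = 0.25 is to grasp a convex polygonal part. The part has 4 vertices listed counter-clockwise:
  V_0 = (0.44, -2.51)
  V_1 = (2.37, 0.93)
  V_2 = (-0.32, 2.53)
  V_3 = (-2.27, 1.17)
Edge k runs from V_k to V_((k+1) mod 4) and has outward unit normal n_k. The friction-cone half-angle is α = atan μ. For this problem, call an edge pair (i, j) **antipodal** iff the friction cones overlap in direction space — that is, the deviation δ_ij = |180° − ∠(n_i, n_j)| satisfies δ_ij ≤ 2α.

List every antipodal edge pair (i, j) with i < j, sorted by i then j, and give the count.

α = atan 0.25 = 14.04°;  2α = 28.07°
n_0 = (+0.8721, -0.4893)
n_1 = (+0.5112, +0.8595)
n_2 = (-0.5720, +0.8202)
n_3 = (-0.8052, -0.5930)
  (0,1): δ = 91.45°  ·
  (0,2): δ = 25.81°  ✓
  (0,3): δ = 65.66°  ·
  (1,2): δ = 114.36°  ·
  (1,3): δ = 22.89°  ✓
  (2,3): δ = 88.52°  ·
antipodal pairs: 2

count = 2; pairs: (0,2), (1,3)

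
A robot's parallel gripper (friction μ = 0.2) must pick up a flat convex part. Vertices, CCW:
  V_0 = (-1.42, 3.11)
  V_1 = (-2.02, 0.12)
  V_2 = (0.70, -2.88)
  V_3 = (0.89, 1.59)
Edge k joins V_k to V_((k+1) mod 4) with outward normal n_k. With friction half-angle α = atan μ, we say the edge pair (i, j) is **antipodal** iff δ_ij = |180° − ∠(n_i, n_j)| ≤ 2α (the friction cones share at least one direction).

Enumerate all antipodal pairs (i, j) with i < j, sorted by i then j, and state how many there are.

α = atan 0.2 = 11.31°;  2α = 22.62°
n_0 = (-0.9805, +0.1967)
n_1 = (-0.7408, -0.6717)
n_2 = (+0.9991, -0.0425)
n_3 = (+0.5497, +0.8354)
  (0,1): δ = 126.46°  ·
  (0,2): δ = 8.91°  ✓
  (0,3): δ = 68.00°  ·
  (1,2): δ = 44.63°  ·
  (1,3): δ = 14.46°  ✓
  (2,3): δ = 120.91°  ·
antipodal pairs: 2

count = 2; pairs: (0,2), (1,3)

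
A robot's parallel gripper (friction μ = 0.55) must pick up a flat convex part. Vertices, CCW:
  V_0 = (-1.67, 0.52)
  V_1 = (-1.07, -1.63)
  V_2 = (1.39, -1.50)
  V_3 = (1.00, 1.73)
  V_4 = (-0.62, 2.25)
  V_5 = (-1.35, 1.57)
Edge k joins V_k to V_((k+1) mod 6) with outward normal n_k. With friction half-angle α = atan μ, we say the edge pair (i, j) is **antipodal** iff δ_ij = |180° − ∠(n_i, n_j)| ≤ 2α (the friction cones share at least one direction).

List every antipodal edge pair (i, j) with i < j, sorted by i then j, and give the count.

α = atan 0.55 = 28.81°;  2α = 57.62°
n_0 = (-0.9632, -0.2688)
n_1 = (+0.0528, -0.9986)
n_2 = (+0.9928, +0.1199)
n_3 = (+0.3056, +0.9522)
n_4 = (-0.6816, +0.7317)
n_5 = (-0.9566, +0.2915)
  (0,1): δ = 102.57°  ·
  (0,2): δ = 8.71°  ✓
  (0,3): δ = 56.61°  ✓
  (0,4): δ = 117.38°  ·
  (0,5): δ = 147.46°  ·
  (1,2): δ = 86.14°  ·
  (1,3): δ = 20.82°  ✓
  (1,4): δ = 39.94°  ✓
  (1,5): δ = 70.03°  ·
  (2,3): δ = 114.68°  ·
  (2,4): δ = 53.92°  ✓
  (2,5): δ = 23.83°  ✓
  (3,4): δ = 119.23°  ·
  (3,5): δ = 89.15°  ·
  (4,5): δ = 149.92°  ·
antipodal pairs: 6

count = 6; pairs: (0,2), (0,3), (1,3), (1,4), (2,4), (2,5)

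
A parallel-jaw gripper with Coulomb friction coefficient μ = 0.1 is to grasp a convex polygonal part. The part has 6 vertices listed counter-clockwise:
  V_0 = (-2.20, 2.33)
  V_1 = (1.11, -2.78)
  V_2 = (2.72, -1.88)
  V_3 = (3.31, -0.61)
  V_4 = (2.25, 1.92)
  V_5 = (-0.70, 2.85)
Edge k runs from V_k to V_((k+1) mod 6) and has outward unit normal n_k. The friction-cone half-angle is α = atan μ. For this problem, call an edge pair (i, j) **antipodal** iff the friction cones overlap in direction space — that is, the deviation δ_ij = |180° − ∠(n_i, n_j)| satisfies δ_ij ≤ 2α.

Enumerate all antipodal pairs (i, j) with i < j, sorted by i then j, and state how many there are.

α = atan 0.1 = 5.71°;  2α = 11.42°
n_0 = (-0.8393, -0.5437)
n_1 = (+0.4879, -0.8729)
n_2 = (+0.9069, -0.4213)
n_3 = (+0.9223, +0.3864)
n_4 = (+0.3007, +0.9537)
n_5 = (-0.3275, +0.9448)
  (0,1): δ = 93.73°  ·
  (0,2): δ = 57.85°  ·
  (0,3): δ = 10.20°  ✓
  (0,4): δ = 39.57°  ·
  (0,5): δ = 76.19°  ·
  (1,2): δ = 144.12°  ·
  (1,3): δ = 96.47°  ·
  (1,4): δ = 46.70°  ·
  (1,5): δ = 10.09°  ✓
  (2,3): δ = 132.35°  ·
  (2,4): δ = 82.58°  ·
  (2,5): δ = 45.96°  ·
  (3,4): δ = 130.23°  ·
  (3,5): δ = 93.61°  ·
  (4,5): δ = 143.38°  ·
antipodal pairs: 2

count = 2; pairs: (0,3), (1,5)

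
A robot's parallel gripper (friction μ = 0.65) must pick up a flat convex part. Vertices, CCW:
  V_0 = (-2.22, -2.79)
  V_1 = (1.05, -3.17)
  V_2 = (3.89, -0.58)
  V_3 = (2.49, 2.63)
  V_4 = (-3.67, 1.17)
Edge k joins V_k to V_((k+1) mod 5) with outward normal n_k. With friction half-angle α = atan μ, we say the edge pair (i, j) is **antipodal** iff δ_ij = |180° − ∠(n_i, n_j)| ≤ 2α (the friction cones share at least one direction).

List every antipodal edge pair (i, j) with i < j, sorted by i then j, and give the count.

count = 4; pairs: (0,2), (0,3), (1,3), (2,4)

α = atan 0.65 = 33.02°;  2α = 66.05°
n_0 = (-0.1154, -0.9933)
n_1 = (+0.6738, -0.7389)
n_2 = (+0.9166, +0.3998)
n_3 = (-0.2306, +0.9730)
n_4 = (-0.9390, -0.3438)
  (0,1): δ = 131.01°  ·
  (0,2): δ = 59.81°  ✓
  (0,3): δ = 19.96°  ✓
  (0,4): δ = 116.74°  ·
  (1,2): δ = 108.80°  ·
  (1,3): δ = 29.03°  ✓
  (1,4): δ = 67.75°  ·
  (2,3): δ = 100.23°  ·
  (2,4): δ = 3.45°  ✓
  (3,4): δ = 83.22°  ·
antipodal pairs: 4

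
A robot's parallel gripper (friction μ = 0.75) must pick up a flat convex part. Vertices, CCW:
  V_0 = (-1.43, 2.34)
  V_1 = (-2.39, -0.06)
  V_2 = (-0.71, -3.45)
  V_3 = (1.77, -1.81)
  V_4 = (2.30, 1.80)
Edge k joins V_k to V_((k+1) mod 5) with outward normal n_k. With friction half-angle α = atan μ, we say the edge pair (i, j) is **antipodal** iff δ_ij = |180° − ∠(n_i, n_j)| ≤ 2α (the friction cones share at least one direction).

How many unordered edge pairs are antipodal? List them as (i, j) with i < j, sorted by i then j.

α = atan 0.75 = 36.87°;  2α = 73.74°
n_0 = (-0.9285, +0.3714)
n_1 = (-0.8960, -0.4440)
n_2 = (+0.5516, -0.8341)
n_3 = (+0.9894, -0.1453)
n_4 = (+0.1433, +0.9897)
  (0,1): δ = 131.84°  ·
  (0,2): δ = 34.72°  ✓
  (0,3): δ = 13.45°  ✓
  (0,4): δ = 103.56°  ·
  (1,2): δ = 82.89°  ·
  (1,3): δ = 34.71°  ✓
  (1,4): δ = 55.40°  ✓
  (2,3): δ = 131.83°  ·
  (2,4): δ = 41.71°  ✓
  (3,4): δ = 89.89°  ·
antipodal pairs: 5

count = 5; pairs: (0,2), (0,3), (1,3), (1,4), (2,4)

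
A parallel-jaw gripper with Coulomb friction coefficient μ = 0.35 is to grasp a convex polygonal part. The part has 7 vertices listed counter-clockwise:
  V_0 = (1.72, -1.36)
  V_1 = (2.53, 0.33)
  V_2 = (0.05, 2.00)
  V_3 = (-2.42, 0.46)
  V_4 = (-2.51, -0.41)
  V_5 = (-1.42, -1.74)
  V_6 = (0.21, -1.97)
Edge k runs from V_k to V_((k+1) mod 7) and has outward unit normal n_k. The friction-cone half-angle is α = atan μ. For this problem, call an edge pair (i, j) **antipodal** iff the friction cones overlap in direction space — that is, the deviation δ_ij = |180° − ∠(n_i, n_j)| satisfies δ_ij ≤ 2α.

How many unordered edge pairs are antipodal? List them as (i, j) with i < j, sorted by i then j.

count = 5; pairs: (0,2), (0,3), (1,4), (1,5), (2,6)

α = atan 0.35 = 19.29°;  2α = 38.58°
n_0 = (+0.9018, -0.4322)
n_1 = (+0.5586, +0.8295)
n_2 = (-0.5291, +0.8486)
n_3 = (-0.9947, +0.1029)
n_4 = (-0.7734, -0.6339)
n_5 = (-0.1397, -0.9902)
n_6 = (+0.3746, -0.9272)
  (0,1): δ = 98.35°  ·
  (0,2): δ = 32.45°  ✓
  (0,3): δ = 19.70°  ✓
  (0,4): δ = 64.94°  ·
  (0,5): δ = 107.58°  ·
  (0,6): δ = 137.61°  ·
  (1,2): δ = 114.10°  ·
  (1,3): δ = 61.95°  ·
  (1,4): δ = 16.71°  ✓
  (1,5): δ = 25.92°  ✓
  (1,6): δ = 55.95°  ·
  (2,3): δ = 127.85°  ·
  (2,4): δ = 82.61°  ·
  (2,5): δ = 39.97°  ·
  (2,6): δ = 9.95°  ✓
  (3,4): δ = 134.76°  ·
  (3,5): δ = 92.13°  ·
  (3,6): δ = 62.10°  ·
  (4,5): δ = 137.37°  ·
  (4,6): δ = 107.34°  ·
  (5,6): δ = 149.97°  ·
antipodal pairs: 5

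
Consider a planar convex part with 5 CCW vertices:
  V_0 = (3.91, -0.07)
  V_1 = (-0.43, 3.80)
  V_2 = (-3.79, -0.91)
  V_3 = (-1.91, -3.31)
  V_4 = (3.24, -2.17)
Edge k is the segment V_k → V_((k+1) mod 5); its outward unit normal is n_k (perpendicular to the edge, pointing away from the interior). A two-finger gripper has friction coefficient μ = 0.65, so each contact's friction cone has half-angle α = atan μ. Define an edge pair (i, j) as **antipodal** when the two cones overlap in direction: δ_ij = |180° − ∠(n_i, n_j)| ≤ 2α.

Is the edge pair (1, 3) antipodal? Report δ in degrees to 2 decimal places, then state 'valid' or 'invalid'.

δ = 42.02°, valid

α = atan 0.65 = 33.02°;  2α = 66.05°
edge 1: e_1 = (-3.36, -4.71);  n_1 = (-0.8141, +0.5807)
edge 3: e_3 = (+5.15, +1.14);  n_3 = (+0.2161, -0.9764)
∠(n_1, n_3) = 137.98°
δ = |180° − 137.98°| = 42.02°
42.02° ≤ 2α = 66.05°  →  valid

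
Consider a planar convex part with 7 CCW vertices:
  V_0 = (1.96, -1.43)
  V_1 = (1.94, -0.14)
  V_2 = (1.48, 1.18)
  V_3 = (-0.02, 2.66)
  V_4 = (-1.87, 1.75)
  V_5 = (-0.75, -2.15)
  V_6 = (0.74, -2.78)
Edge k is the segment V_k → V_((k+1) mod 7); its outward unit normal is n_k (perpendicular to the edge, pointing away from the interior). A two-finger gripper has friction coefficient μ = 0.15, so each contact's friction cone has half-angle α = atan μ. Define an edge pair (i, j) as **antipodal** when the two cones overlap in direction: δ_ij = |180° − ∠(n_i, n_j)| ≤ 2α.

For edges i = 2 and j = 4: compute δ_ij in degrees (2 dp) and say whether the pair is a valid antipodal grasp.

α = atan 0.15 = 8.53°;  2α = 17.06°
edge 2: e_2 = (-1.50, +1.48);  n_2 = (+0.7023, +0.7118)
edge 4: e_4 = (+1.12, -3.90);  n_4 = (-0.9612, -0.2760)
∠(n_2, n_4) = 150.64°
δ = |180° − 150.64°| = 29.36°
29.36° > 2α = 17.06°  →  invalid

δ = 29.36°, invalid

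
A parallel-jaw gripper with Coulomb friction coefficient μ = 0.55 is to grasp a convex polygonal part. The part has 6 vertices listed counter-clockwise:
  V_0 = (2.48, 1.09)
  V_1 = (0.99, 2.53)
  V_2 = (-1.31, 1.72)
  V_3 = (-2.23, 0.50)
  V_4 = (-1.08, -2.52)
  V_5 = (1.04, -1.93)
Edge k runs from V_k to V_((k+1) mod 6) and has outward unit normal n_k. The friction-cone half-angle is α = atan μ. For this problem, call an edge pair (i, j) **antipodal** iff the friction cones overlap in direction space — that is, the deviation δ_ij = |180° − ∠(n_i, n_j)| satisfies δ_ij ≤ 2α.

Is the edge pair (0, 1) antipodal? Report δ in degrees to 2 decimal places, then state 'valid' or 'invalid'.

α = atan 0.55 = 28.81°;  2α = 57.62°
edge 0: e_0 = (-1.49, +1.44);  n_0 = (+0.6949, +0.7191)
edge 1: e_1 = (-2.30, -0.81);  n_1 = (-0.3322, +0.9432)
∠(n_0, n_1) = 63.42°
δ = |180° − 63.42°| = 116.58°
116.58° > 2α = 57.62°  →  invalid

δ = 116.58°, invalid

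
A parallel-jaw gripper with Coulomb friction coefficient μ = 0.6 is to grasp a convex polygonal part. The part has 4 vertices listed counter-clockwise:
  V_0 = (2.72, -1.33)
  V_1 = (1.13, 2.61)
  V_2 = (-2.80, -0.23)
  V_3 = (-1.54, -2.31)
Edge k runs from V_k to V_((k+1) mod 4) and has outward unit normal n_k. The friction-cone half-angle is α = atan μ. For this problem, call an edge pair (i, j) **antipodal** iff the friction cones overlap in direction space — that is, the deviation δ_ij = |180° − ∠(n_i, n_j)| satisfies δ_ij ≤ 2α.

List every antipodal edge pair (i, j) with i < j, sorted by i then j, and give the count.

α = atan 0.6 = 30.96°;  2α = 61.93°
n_0 = (+0.9273, +0.3742)
n_1 = (-0.5857, +0.8105)
n_2 = (-0.8553, -0.5181)
n_3 = (+0.2242, -0.9745)
  (0,1): δ = 76.12°  ·
  (0,2): δ = 9.23°  ✓
  (0,3): δ = 80.98°  ·
  (1,2): δ = 94.65°  ·
  (1,3): δ = 22.90°  ✓
  (2,3): δ = 108.25°  ·
antipodal pairs: 2

count = 2; pairs: (0,2), (1,3)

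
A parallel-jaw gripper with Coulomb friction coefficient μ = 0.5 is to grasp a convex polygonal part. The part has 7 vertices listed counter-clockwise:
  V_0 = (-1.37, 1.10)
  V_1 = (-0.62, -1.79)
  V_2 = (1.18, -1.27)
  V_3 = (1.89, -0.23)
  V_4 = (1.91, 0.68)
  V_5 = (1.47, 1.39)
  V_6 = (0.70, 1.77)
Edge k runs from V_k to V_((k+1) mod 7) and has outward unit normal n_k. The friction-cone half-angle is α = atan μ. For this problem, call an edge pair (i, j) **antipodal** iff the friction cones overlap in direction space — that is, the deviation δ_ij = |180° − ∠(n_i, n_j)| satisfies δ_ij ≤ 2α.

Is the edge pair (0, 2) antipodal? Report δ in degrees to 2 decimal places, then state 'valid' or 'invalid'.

α = atan 0.5 = 26.57°;  2α = 53.13°
edge 0: e_0 = (+0.75, -2.89);  n_0 = (-0.9679, -0.2512)
edge 2: e_2 = (+0.71, +1.04);  n_2 = (+0.8259, -0.5638)
∠(n_0, n_2) = 131.13°
δ = |180° − 131.13°| = 48.87°
48.87° ≤ 2α = 53.13°  →  valid

δ = 48.87°, valid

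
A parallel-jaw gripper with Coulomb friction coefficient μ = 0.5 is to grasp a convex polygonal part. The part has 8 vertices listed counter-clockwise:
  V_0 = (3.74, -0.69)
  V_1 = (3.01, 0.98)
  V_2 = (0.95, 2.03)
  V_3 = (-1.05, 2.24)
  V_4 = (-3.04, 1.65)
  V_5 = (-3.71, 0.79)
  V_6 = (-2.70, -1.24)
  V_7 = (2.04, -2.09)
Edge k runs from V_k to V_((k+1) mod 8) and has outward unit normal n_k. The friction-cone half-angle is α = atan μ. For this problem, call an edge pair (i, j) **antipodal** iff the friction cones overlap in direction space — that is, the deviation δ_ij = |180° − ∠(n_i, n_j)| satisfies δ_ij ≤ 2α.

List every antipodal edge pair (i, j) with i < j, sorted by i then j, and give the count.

count = 8; pairs: (0,5), (1,5), (1,6), (2,6), (2,7), (3,6), (3,7), (4,7)

α = atan 0.5 = 26.57°;  2α = 53.13°
n_0 = (+0.9163, +0.4005)
n_1 = (+0.4541, +0.8909)
n_2 = (+0.1044, +0.9945)
n_3 = (-0.2843, +0.9587)
n_4 = (-0.7889, +0.6146)
n_5 = (-0.8953, -0.4454)
n_6 = (-0.1765, -0.9843)
n_7 = (+0.6357, -0.7719)
  (0,1): δ = 140.62°  ·
  (0,2): δ = 119.61°  ·
  (0,3): δ = 97.10°  ·
  (0,4): δ = 61.53°  ·
  (0,5): δ = 2.84°  ✓
  (0,6): δ = 56.22°  ·
  (0,7): δ = 105.86°  ·
  (1,2): δ = 158.99°  ·
  (1,3): δ = 136.48°  ·
  (1,4): δ = 100.91°  ·
  (1,5): δ = 36.54°  ✓
  (1,6): δ = 16.84°  ✓
  (1,7): δ = 66.48°  ·
  (2,3): δ = 157.49°  ·
  (2,4): δ = 121.93°  ·
  (2,5): δ = 57.55°  ·
  (2,6): δ = 4.17°  ✓
  (2,7): δ = 45.47°  ✓
  (3,4): δ = 144.44°  ·
  (3,5): δ = 80.06°  ·
  (3,6): δ = 26.68°  ✓
  (3,7): δ = 22.96°  ✓
  (4,5): δ = 115.63°  ·
  (4,6): δ = 62.25°  ·
  (4,7): δ = 12.61°  ✓
  (5,6): δ = 126.62°  ·
  (5,7): δ = 76.98°  ·
  (6,7): δ = 130.36°  ·
antipodal pairs: 8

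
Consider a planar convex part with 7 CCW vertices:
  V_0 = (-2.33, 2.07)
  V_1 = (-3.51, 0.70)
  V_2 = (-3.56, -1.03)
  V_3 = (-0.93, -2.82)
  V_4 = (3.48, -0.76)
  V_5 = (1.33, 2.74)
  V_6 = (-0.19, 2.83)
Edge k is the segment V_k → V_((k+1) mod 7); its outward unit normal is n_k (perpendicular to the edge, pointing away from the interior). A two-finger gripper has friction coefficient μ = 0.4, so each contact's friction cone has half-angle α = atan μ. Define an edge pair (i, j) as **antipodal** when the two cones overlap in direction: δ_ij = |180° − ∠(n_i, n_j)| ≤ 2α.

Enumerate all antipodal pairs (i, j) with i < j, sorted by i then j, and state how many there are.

count = 6; pairs: (0,3), (1,4), (2,4), (2,5), (3,5), (3,6)

α = atan 0.4 = 21.80°;  2α = 43.60°
n_0 = (-0.7577, +0.6526)
n_1 = (-0.9996, +0.0289)
n_2 = (-0.5627, -0.8267)
n_3 = (+0.4232, -0.9060)
n_4 = (+0.8521, +0.5234)
n_5 = (+0.0591, +0.9983)
n_6 = (-0.3347, +0.9423)
  (0,1): δ = 140.92°  ·
  (0,2): δ = 83.50°  ·
  (0,3): δ = 24.22°  ✓
  (0,4): δ = 72.30°  ·
  (0,5): δ = 127.35°  ·
  (0,6): δ = 150.29°  ·
  (1,2): δ = 122.58°  ·
  (1,3): δ = 63.31°  ·
  (1,4): δ = 33.22°  ✓
  (1,5): δ = 88.27°  ·
  (1,6): δ = 111.21°  ·
  (2,3): δ = 120.72°  ·
  (2,4): δ = 24.20°  ✓
  (2,5): δ = 30.85°  ✓
  (2,6): δ = 53.79°  ·
  (3,4): δ = 83.48°  ·
  (3,5): δ = 28.43°  ✓
  (3,6): δ = 5.49°  ✓
  (4,5): δ = 124.95°  ·
  (4,6): δ = 102.01°  ·
  (5,6): δ = 157.06°  ·
antipodal pairs: 6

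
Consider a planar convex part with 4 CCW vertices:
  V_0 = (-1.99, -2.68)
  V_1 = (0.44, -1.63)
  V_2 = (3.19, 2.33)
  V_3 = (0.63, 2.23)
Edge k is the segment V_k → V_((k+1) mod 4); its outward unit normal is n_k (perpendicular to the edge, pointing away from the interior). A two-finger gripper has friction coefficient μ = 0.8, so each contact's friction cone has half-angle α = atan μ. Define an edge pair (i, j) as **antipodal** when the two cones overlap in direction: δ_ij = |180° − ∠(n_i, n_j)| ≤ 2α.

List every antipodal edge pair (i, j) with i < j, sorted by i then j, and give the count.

count = 4; pairs: (0,2), (0,3), (1,2), (1,3)

α = atan 0.8 = 38.66°;  2α = 77.32°
n_0 = (+0.3967, -0.9180)
n_1 = (+0.8214, -0.5704)
n_2 = (-0.0390, +0.9992)
n_3 = (-0.8823, +0.4708)
  (0,1): δ = 148.15°  ·
  (0,2): δ = 21.13°  ✓
  (0,3): δ = 38.55°  ✓
  (1,2): δ = 52.99°  ✓
  (1,3): δ = 6.69°  ✓
  (2,3): δ = 120.32°  ·
antipodal pairs: 4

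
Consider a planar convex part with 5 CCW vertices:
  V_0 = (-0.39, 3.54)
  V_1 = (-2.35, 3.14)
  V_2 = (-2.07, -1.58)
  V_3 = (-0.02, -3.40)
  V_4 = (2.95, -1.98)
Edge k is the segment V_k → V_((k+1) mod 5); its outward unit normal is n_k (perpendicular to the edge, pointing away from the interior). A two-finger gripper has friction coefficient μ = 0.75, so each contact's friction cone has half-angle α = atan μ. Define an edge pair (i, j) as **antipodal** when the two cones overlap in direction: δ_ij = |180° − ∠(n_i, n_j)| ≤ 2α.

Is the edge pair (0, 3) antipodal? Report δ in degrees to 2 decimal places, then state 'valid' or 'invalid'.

α = atan 0.75 = 36.87°;  2α = 73.74°
edge 0: e_0 = (-1.96, -0.40);  n_0 = (-0.2000, +0.9798)
edge 3: e_3 = (+2.97, +1.42);  n_3 = (+0.4313, -0.9022)
∠(n_0, n_3) = 165.98°
δ = |180° − 165.98°| = 14.02°
14.02° ≤ 2α = 73.74°  →  valid

δ = 14.02°, valid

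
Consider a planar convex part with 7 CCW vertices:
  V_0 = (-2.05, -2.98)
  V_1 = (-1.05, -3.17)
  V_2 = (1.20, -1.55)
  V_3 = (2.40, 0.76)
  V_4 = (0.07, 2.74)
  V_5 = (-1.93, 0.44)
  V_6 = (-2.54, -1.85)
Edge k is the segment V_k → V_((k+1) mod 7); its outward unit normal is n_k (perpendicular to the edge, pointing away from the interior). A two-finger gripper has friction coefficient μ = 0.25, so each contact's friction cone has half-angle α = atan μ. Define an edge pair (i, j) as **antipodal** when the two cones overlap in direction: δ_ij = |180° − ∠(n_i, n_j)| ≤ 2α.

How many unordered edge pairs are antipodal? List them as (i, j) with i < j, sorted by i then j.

count = 4; pairs: (1,4), (2,4), (2,5), (3,6)

α = atan 0.25 = 14.04°;  2α = 28.07°
n_0 = (-0.1867, -0.9824)
n_1 = (+0.5843, -0.8115)
n_2 = (+0.8874, -0.4610)
n_3 = (+0.6476, +0.7620)
n_4 = (-0.7546, +0.6562)
n_5 = (-0.9663, +0.2574)
n_6 = (-0.9175, -0.3978)
  (0,1): δ = 133.49°  ·
  (0,2): δ = 106.69°  ·
  (0,3): δ = 29.60°  ·
  (0,4): δ = 59.75°  ·
  (0,5): δ = 85.84°  ·
  (0,6): δ = 124.20°  ·
  (1,2): δ = 153.20°  ·
  (1,3): δ = 76.11°  ·
  (1,4): δ = 13.24°  ✓
  (1,5): δ = 39.33°  ·
  (1,6): δ = 77.69°  ·
  (2,3): δ = 102.91°  ·
  (2,4): δ = 13.56°  ✓
  (2,5): δ = 12.54°  ✓
  (2,6): δ = 50.89°  ·
  (3,4): δ = 90.65°  ·
  (3,5): δ = 64.56°  ·
  (3,6): δ = 26.20°  ✓
  (4,5): δ = 153.91°  ·
  (4,6): δ = 115.55°  ·
  (5,6): δ = 141.64°  ·
antipodal pairs: 4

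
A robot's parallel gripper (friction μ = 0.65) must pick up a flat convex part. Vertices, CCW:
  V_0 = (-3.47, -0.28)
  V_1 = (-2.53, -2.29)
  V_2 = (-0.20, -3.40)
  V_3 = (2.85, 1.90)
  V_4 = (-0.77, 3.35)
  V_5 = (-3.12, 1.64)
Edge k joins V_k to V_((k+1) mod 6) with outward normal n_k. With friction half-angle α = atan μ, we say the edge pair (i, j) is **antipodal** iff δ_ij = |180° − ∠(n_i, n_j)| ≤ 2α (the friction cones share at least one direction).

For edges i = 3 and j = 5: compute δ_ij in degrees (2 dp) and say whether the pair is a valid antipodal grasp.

δ = 78.50°, invalid

α = atan 0.65 = 33.02°;  2α = 66.05°
edge 3: e_3 = (-3.62, +1.45);  n_3 = (+0.3718, +0.9283)
edge 5: e_5 = (-0.35, -1.92);  n_5 = (-0.9838, +0.1793)
∠(n_3, n_5) = 101.50°
δ = |180° − 101.50°| = 78.50°
78.50° > 2α = 66.05°  →  invalid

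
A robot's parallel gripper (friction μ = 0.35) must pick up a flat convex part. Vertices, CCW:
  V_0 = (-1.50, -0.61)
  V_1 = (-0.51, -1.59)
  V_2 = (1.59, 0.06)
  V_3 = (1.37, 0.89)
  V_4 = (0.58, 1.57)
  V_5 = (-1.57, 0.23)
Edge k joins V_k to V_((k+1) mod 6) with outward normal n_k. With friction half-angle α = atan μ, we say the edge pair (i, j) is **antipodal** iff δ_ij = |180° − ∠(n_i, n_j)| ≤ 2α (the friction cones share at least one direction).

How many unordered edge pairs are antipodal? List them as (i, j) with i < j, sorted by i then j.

α = atan 0.35 = 19.29°;  2α = 38.58°
n_0 = (-0.7035, -0.7107)
n_1 = (+0.6178, -0.7863)
n_2 = (+0.9666, +0.2562)
n_3 = (+0.6524, +0.7579)
n_4 = (-0.5289, +0.8487)
n_5 = (-0.9965, -0.0830)
  (0,1): δ = 97.13°  ·
  (0,2): δ = 30.45°  ✓
  (0,3): δ = 3.99°  ✓
  (0,4): δ = 76.64°  ·
  (0,5): δ = 139.47°  ·
  (1,2): δ = 113.31°  ·
  (1,3): δ = 78.88°  ·
  (1,4): δ = 6.22°  ✓
  (1,5): δ = 56.61°  ·
  (2,3): δ = 145.57°  ·
  (2,4): δ = 72.91°  ·
  (2,5): δ = 10.08°  ✓
  (3,4): δ = 107.35°  ·
  (3,5): δ = 44.52°  ·
  (4,5): δ = 117.17°  ·
antipodal pairs: 4

count = 4; pairs: (0,2), (0,3), (1,4), (2,5)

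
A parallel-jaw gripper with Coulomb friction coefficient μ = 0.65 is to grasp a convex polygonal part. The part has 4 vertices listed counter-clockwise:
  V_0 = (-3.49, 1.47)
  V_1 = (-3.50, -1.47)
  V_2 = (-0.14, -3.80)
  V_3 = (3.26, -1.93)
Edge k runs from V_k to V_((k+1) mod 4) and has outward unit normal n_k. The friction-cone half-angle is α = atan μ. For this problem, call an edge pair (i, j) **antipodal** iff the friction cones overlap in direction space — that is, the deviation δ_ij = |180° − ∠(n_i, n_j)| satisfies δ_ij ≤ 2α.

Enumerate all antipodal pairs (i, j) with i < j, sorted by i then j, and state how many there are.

count = 4; pairs: (0,2), (0,3), (1,3), (2,3)

α = atan 0.65 = 33.02°;  2α = 66.05°
n_0 = (-1.0000, +0.0034)
n_1 = (-0.5698, -0.8218)
n_2 = (+0.4819, -0.8762)
n_3 = (+0.4499, +0.8931)
  (0,1): δ = 124.54°  ·
  (0,2): δ = 60.99°  ✓
  (0,3): δ = 63.46°  ✓
  (1,2): δ = 116.45°  ·
  (1,3): δ = 8.00°  ✓
  (2,3): δ = 55.55°  ✓
antipodal pairs: 4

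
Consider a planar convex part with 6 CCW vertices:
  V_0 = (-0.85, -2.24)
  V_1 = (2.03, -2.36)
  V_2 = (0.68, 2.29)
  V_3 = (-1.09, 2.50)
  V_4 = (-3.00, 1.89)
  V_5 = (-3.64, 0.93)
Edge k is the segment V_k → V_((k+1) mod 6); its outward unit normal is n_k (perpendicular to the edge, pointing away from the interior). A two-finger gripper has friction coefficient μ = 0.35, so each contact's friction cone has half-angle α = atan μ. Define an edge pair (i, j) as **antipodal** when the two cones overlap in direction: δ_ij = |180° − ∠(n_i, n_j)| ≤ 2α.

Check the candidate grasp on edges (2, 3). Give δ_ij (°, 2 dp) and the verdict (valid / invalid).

δ = 155.52°, invalid

α = atan 0.35 = 19.29°;  2α = 38.58°
edge 2: e_2 = (-1.77, +0.21);  n_2 = (+0.1178, +0.9930)
edge 3: e_3 = (-1.91, -0.61);  n_3 = (-0.3042, +0.9526)
∠(n_2, n_3) = 24.48°
δ = |180° − 24.48°| = 155.52°
155.52° > 2α = 38.58°  →  invalid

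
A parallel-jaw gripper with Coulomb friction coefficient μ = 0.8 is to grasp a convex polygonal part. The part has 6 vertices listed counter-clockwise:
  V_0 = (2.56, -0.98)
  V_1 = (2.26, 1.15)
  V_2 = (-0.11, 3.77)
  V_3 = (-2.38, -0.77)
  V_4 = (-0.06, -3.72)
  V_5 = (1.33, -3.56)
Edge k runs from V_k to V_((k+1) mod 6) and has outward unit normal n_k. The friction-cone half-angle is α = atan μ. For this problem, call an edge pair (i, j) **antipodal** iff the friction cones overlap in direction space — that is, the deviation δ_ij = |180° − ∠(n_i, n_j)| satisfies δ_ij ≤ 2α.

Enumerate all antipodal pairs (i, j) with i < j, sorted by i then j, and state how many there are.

count = 8; pairs: (0,2), (0,3), (1,2), (1,3), (1,4), (2,4), (2,5), (3,5)

α = atan 0.8 = 38.66°;  2α = 77.32°
n_0 = (+0.9902, +0.1395)
n_1 = (+0.7416, +0.6708)
n_2 = (-0.8944, +0.4472)
n_3 = (-0.7860, -0.6182)
n_4 = (+0.1144, -0.9934)
n_5 = (+0.9027, -0.4303)
  (0,1): δ = 145.89°  ·
  (0,2): δ = 34.58°  ✓
  (0,3): δ = 30.17°  ✓
  (0,4): δ = 88.55°  ·
  (0,5): δ = 146.49°  ·
  (1,2): δ = 68.70°  ✓
  (1,3): δ = 3.95°  ✓
  (1,4): δ = 54.43°  ✓
  (1,5): δ = 112.38°  ·
  (2,3): δ = 115.25°  ·
  (2,4): δ = 56.87°  ✓
  (2,5): δ = 1.08°  ✓
  (3,4): δ = 121.62°  ·
  (3,5): δ = 63.67°  ✓
  (4,5): δ = 122.06°  ·
antipodal pairs: 8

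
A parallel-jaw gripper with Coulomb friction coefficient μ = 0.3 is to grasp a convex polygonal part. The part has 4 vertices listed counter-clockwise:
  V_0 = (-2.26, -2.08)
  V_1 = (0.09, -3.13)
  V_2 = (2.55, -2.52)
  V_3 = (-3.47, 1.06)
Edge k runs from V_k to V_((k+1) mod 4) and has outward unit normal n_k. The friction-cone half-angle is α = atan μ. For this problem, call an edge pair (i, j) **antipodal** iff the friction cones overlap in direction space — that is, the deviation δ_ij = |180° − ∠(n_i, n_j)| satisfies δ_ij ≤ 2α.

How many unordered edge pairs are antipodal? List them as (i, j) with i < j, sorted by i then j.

α = atan 0.3 = 16.70°;  2α = 33.40°
n_0 = (-0.4079, -0.9130)
n_1 = (+0.2407, -0.9706)
n_2 = (+0.5111, +0.8595)
n_3 = (-0.9331, -0.3596)
  (0,1): δ = 142.00°  ·
  (0,2): δ = 6.66°  ✓
  (0,3): δ = 135.15°  ·
  (1,2): δ = 44.67°  ·
  (1,3): δ = 97.15°  ·
  (2,3): δ = 38.19°  ·
antipodal pairs: 1

count = 1; pairs: (0,2)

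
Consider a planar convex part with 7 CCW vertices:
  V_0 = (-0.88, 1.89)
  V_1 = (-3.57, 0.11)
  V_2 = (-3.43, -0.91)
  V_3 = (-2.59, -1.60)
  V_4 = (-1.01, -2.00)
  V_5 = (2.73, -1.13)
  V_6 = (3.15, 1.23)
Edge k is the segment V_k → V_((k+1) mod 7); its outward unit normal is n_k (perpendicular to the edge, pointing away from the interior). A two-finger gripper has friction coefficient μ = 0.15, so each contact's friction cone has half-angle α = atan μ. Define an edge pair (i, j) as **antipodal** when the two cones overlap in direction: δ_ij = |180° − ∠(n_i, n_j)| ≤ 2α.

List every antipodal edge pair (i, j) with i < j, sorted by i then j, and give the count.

count = 1; pairs: (3,6)

α = atan 0.15 = 8.53°;  2α = 17.06°
n_0 = (-0.5518, +0.8340)
n_1 = (-0.9907, -0.1360)
n_2 = (-0.6347, -0.7727)
n_3 = (-0.2454, -0.9694)
n_4 = (+0.2266, -0.9740)
n_5 = (+0.9845, -0.1752)
n_6 = (+0.1616, +0.9869)
  (0,1): δ = 115.68°  ·
  (0,2): δ = 72.89°  ·
  (0,3): δ = 47.70°  ·
  (0,4): δ = 20.40°  ·
  (0,5): δ = 46.42°  ·
  (0,6): δ = 137.21°  ·
  (1,2): δ = 137.22°  ·
  (1,3): δ = 112.02°  ·
  (1,4): δ = 84.72°  ·
  (1,5): δ = 17.91°  ·
  (1,6): δ = 72.88°  ·
  (2,3): δ = 154.81°  ·
  (2,4): δ = 127.50°  ·
  (2,5): δ = 60.69°  ·
  (2,6): δ = 30.10°  ·
  (3,4): δ = 152.70°  ·
  (3,5): δ = 85.88°  ·
  (3,6): δ = 4.91°  ✓
  (4,5): δ = 113.19°  ·
  (4,6): δ = 22.40°  ·
  (5,6): δ = 89.21°  ·
antipodal pairs: 1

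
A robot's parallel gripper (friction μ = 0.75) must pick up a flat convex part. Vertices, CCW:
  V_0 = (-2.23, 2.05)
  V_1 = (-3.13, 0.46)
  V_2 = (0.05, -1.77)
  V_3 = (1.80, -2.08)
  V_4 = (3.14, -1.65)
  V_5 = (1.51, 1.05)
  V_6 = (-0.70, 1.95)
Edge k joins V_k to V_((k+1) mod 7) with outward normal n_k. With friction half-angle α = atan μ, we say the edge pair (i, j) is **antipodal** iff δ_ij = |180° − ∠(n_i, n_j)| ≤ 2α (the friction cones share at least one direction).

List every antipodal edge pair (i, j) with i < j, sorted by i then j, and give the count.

count = 11; pairs: (0,2), (0,3), (0,4), (1,4), (1,5), (1,6), (2,4), (2,5), (2,6), (3,5), (3,6)

α = atan 0.75 = 36.87°;  2α = 73.74°
n_0 = (-0.8703, +0.4926)
n_1 = (-0.5742, -0.8187)
n_2 = (-0.1744, -0.9847)
n_3 = (+0.3055, -0.9522)
n_4 = (+0.8561, +0.5168)
n_5 = (+0.3772, +0.9261)
n_6 = (+0.0652, +0.9979)
  (0,1): δ = 95.53°  ·
  (0,2): δ = 70.53°  ✓
  (0,3): δ = 42.70°  ✓
  (0,4): δ = 60.63°  ✓
  (0,5): δ = 97.35°  ·
  (0,6): δ = 115.77°  ·
  (1,2): δ = 155.00°  ·
  (1,3): δ = 127.17°  ·
  (1,4): δ = 23.84°  ✓
  (1,5): δ = 12.88°  ✓
  (1,6): δ = 31.30°  ✓
  (2,3): δ = 152.16°  ·
  (2,4): δ = 48.84°  ✓
  (2,5): δ = 12.11°  ✓
  (2,6): δ = 6.31°  ✓
  (3,4): δ = 76.67°  ·
  (3,5): δ = 39.95°  ✓
  (3,6): δ = 21.53°  ✓
  (4,5): δ = 143.28°  ·
  (4,6): δ = 124.86°  ·
  (5,6): δ = 161.58°  ·
antipodal pairs: 11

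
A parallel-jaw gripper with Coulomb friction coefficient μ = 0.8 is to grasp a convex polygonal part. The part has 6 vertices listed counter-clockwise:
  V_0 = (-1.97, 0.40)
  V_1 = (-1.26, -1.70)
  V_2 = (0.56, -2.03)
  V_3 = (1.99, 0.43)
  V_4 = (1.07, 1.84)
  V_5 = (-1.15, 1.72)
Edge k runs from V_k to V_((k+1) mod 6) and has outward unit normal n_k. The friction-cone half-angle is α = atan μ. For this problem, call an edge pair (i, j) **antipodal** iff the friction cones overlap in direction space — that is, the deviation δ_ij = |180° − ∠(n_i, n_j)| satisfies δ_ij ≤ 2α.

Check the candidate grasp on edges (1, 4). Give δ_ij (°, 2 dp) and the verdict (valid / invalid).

δ = 13.37°, valid

α = atan 0.8 = 38.66°;  2α = 77.32°
edge 1: e_1 = (+1.82, -0.33);  n_1 = (-0.1784, -0.9840)
edge 4: e_4 = (-2.22, -0.12);  n_4 = (-0.0540, +0.9985)
∠(n_1, n_4) = 166.63°
δ = |180° − 166.63°| = 13.37°
13.37° ≤ 2α = 77.32°  →  valid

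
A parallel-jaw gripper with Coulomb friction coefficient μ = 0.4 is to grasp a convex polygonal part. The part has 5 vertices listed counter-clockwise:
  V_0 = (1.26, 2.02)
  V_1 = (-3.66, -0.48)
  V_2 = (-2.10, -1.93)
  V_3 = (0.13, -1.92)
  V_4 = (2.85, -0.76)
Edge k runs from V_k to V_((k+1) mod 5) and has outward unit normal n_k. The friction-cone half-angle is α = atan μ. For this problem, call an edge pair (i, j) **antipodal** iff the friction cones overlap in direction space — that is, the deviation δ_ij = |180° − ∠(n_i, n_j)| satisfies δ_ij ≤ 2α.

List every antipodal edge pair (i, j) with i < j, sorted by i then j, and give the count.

α = atan 0.4 = 21.80°;  2α = 43.60°
n_0 = (-0.4530, +0.8915)
n_1 = (-0.6808, -0.7325)
n_2 = (+0.0045, -1.0000)
n_3 = (+0.3923, -0.9198)
n_4 = (+0.8681, +0.4965)
  (0,1): δ = 69.84°  ·
  (0,2): δ = 26.68°  ✓
  (0,3): δ = 3.84°  ✓
  (0,4): δ = 92.83°  ·
  (1,2): δ = 136.84°  ·
  (1,3): δ = 114.00°  ·
  (1,4): δ = 17.33°  ✓
  (2,3): δ = 157.16°  ·
  (2,4): δ = 60.49°  ·
  (3,4): δ = 83.33°  ·
antipodal pairs: 3

count = 3; pairs: (0,2), (0,3), (1,4)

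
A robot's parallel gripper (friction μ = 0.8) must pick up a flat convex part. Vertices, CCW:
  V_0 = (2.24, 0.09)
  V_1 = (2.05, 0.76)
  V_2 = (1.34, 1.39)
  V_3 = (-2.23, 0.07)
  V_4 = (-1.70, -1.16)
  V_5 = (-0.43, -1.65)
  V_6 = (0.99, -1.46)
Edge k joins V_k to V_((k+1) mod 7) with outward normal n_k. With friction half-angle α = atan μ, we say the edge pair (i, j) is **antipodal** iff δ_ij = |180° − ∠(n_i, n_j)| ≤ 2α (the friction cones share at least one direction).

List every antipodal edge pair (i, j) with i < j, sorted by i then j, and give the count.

count = 9; pairs: (0,3), (0,4), (1,3), (1,4), (1,5), (2,4), (2,5), (2,6), (3,6)

α = atan 0.8 = 38.66°;  2α = 77.32°
n_0 = (+0.9621, +0.2728)
n_1 = (+0.6637, +0.7480)
n_2 = (-0.3468, +0.9379)
n_3 = (-0.9184, -0.3957)
n_4 = (-0.3600, -0.9330)
n_5 = (+0.1326, -0.9912)
n_6 = (+0.7784, -0.6278)
  (0,1): δ = 147.42°  ·
  (0,2): δ = 85.54°  ·
  (0,3): δ = 7.48°  ✓
  (0,4): δ = 53.07°  ✓
  (0,5): δ = 81.79°  ·
  (0,6): δ = 125.28°  ·
  (1,2): δ = 118.12°  ·
  (1,3): δ = 25.11°  ✓
  (1,4): δ = 20.49°  ✓
  (1,5): δ = 49.20°  ✓
  (1,6): δ = 92.70°  ·
  (2,3): δ = 86.98°  ·
  (2,4): δ = 41.39°  ✓
  (2,5): δ = 12.67°  ✓
  (2,6): δ = 30.82°  ✓
  (3,4): δ = 134.41°  ·
  (3,5): δ = 105.69°  ·
  (3,6): δ = 62.20°  ✓
  (4,5): δ = 151.28°  ·
  (4,6): δ = 107.79°  ·
  (5,6): δ = 136.51°  ·
antipodal pairs: 9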